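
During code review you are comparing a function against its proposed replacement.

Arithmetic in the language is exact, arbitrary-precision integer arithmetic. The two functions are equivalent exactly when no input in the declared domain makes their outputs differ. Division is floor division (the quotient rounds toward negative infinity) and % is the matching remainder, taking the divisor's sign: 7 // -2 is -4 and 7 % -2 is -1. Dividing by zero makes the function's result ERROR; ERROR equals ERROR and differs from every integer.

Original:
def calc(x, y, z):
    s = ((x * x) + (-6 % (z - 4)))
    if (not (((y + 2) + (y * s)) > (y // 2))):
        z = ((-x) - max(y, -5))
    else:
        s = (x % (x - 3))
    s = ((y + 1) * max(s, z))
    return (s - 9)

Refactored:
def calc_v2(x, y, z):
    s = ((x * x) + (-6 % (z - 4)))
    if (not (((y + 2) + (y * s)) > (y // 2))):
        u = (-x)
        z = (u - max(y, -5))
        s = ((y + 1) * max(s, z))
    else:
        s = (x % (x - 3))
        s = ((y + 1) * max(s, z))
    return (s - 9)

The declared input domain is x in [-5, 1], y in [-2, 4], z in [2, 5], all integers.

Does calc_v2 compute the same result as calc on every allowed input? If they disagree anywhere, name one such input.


The two are interchangeable: constant usage differs; and statement counts differ; and local variable names differ; and min/max/abs usage differs; and arithmetic usage differs, and every declared input agrees.
Tracing x=-4, y=3, z=5: calc: s=16, then (not (((y + 2) + (y * s)) > (y // 2))) is false, then s=-4, then s=20, then returns 11 | calc_v2: s=16, then (not (((y + 2) + (y * s)) > (y // 2))) is false, then s=-4, then s=20, then returns 11 — matching result 11.
Checked all 196 inputs in the declared domain: the outputs agree on every one.
verdict: equivalent


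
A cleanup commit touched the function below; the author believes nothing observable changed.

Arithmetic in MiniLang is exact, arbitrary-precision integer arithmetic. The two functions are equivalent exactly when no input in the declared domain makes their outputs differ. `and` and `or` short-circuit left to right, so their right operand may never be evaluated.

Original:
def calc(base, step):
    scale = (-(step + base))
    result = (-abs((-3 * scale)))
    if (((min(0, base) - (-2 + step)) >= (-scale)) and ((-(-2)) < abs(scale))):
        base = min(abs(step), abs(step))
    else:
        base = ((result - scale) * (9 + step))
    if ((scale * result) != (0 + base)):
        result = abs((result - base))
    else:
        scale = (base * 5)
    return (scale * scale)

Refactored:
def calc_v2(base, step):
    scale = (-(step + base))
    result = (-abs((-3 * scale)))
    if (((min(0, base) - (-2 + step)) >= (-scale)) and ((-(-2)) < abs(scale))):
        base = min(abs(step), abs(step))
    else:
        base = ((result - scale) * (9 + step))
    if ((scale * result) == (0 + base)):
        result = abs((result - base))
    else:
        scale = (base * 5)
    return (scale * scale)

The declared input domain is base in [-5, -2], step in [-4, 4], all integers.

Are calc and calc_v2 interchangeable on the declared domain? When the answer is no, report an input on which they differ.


Consider the input base=-5, step=-4.
calc: scale=9, then result=-27, then (((min(0, base) - (-2 + step)) >= (-scale)) and ((-(-2)) < abs(scale))) is true, then base=4, then ((scale * result) != (0 + base)) is true, then result=31, then returns 81
calc_v2: scale=9, then result=-27, then (((min(0, base) - (-2 + step)) >= (-scale)) and ((-(-2)) < abs(scale))) is true, then base=4, then ((scale * result) == (0 + base)) is false, then scale=20, then returns 400
81 and 400 differ, so these are not the same function on this domain.
verdict: not equivalent; witness: base=-5, step=-4


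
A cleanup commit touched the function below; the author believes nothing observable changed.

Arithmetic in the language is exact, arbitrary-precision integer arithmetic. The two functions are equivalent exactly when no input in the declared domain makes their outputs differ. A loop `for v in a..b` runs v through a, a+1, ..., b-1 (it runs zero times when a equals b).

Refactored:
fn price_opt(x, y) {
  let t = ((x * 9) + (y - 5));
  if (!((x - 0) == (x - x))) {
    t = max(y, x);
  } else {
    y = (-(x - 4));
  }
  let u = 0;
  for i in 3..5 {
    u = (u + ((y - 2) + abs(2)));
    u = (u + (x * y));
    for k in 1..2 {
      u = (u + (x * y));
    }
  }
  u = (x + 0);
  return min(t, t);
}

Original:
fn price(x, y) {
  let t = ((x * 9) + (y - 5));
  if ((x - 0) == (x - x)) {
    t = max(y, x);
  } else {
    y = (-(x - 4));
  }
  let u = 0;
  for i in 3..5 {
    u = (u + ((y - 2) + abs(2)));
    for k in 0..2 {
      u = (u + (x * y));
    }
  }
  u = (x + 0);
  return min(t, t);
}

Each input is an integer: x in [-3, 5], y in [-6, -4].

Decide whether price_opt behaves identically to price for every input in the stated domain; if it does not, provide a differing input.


Run the pair on x=-3, y=-6.
price: t becomes -38; next ((x - 0) == (x - x)) evaluates to false; next y becomes 7; next u becomes 0; next at i=3:; next u becomes 7; next at k=0:; next u becomes -14; next at k=1:; next u becomes -35; next at i=4:; next u becomes -28; next at k=0:; next u becomes -49; next at k=1:; next u becomes -70; next u becomes -3; next final value -38
price_opt: t becomes -38; next (!((x - 0) == (x - x))) evaluates to true; next t becomes -3; next u becomes 0; next at i=3:; next u becomes -6; next u becomes 12; next at k=1:; next u becomes 30; next at i=4:; next u becomes 24; next u becomes 42; next at k=1:; next u becomes 60; next u becomes -3; next final value -3
-38 != -3, so the rewrite changes behavior.
verdict: not equivalent; witness: x=-3, y=-6


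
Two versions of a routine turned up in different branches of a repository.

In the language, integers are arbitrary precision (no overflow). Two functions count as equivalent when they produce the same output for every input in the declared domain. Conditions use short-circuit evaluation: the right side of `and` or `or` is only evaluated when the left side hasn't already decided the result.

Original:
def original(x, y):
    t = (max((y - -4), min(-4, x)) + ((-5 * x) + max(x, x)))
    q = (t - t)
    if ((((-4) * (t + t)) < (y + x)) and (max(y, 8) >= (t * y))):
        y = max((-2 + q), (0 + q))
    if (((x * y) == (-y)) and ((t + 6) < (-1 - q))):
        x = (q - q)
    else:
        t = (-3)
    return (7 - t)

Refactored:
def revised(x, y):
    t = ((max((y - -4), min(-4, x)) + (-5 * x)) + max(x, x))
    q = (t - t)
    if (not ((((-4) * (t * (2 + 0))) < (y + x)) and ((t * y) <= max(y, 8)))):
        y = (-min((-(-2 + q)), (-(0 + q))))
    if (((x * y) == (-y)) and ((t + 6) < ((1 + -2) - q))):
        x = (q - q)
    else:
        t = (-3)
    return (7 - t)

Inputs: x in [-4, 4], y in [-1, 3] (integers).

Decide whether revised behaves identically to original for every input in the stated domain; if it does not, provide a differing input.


Evaluate both at x=3, y=-1.
original: t = -9; q = 0; ((((-4) * (t + t)) < (y + x)) and (max(y, 8) >= (t * y))) -> false; (((x * y) == (-y)) and ((t + 6) < (-1 - q))) -> false; t = -3; return 10
revised: t = -9; q = 0; (not ((((-4) * (t * (2 + 0))) < (y + x)) and ((t * y) <= max(y, 8)))) -> true; y = 0; (((x * y) == (-y)) and ((t + 6) < ((1 + -2) - q))) -> true; x = 0; return 16
10 and 16 differ, so these are not the same function on this domain.
verdict: not equivalent; witness: x=3, y=-1


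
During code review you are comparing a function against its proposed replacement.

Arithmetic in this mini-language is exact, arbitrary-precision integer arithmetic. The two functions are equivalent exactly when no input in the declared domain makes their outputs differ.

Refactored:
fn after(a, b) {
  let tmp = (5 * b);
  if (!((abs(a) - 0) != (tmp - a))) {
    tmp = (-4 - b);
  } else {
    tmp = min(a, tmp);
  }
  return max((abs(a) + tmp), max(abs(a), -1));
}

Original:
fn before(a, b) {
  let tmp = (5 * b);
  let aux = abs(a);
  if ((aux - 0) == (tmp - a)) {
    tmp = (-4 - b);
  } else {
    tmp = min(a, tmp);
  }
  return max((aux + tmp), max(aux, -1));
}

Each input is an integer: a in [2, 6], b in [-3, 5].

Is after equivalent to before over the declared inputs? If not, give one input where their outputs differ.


Changes here: local variable names differ; and comparison usage differs; and boolean connective usage differs; and statement counts differ; and min/max/abs usage differs; the full 45-point sweep finds no disagreement.
verdict: equivalent


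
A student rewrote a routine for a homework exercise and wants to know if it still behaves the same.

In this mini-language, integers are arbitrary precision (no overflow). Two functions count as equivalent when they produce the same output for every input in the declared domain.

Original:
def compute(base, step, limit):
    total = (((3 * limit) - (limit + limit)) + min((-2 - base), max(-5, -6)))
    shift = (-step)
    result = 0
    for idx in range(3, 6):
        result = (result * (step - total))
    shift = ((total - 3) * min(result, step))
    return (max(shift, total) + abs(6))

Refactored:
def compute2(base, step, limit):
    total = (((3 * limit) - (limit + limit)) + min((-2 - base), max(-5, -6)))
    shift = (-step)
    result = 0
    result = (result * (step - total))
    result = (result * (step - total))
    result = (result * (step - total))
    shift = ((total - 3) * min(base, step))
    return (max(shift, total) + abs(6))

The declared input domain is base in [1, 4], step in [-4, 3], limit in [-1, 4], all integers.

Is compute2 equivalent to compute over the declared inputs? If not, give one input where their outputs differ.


Try base=1, step=1, limit=-1.
compute: total := -6 | shift := -1 | result := 0 | iter idx=3: | result := 0 | iter idx=4: | result := 0 | iter idx=5: | result := 0 | shift := 0 | result 6
compute2: total := -6 | shift := -1 | result := 0 | result := 0 | result := 0 | result := 0 | shift := -9 | result 0
6 and 0 differ, so these are not the same function on this domain.
verdict: not equivalent; witness: base=1, step=1, limit=-1


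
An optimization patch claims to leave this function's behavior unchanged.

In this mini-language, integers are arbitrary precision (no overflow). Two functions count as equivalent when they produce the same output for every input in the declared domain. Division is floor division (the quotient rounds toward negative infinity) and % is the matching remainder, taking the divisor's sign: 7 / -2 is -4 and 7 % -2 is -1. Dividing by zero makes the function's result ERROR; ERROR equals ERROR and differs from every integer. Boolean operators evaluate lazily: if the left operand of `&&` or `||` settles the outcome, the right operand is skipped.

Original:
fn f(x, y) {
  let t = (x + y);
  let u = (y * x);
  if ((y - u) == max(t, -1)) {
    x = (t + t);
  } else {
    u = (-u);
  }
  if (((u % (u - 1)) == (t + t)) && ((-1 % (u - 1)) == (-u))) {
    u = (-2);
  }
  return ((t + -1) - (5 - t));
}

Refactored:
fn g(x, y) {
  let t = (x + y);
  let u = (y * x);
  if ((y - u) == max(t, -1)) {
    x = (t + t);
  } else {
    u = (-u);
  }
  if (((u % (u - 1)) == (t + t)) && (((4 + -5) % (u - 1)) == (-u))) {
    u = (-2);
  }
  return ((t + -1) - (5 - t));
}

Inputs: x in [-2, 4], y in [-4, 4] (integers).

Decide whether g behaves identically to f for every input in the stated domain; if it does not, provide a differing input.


The two versions differ — the changes include constant usage differs; also arithmetic usage differs.
As a probe, take x=3, y=4: f runs t := 7 | u := 12 | ((y - u) == max(t, -1)): false | u := -12 | (((u % (u - 1)) == (t + t)) && ((-1 % (u - 1)) == (-u))): false | result 8; g runs t := 7 | u := 12 | ((y - u) == max(t, -1)): false | u := -12 | (((u % (u - 1)) == (t + t)) && (((4 + -5) % (u - 1)) == (-u))): false | result 8; both end at 8.
An exhaustive pass over the 63 declared inputs shows identical outputs.
verdict: equivalent


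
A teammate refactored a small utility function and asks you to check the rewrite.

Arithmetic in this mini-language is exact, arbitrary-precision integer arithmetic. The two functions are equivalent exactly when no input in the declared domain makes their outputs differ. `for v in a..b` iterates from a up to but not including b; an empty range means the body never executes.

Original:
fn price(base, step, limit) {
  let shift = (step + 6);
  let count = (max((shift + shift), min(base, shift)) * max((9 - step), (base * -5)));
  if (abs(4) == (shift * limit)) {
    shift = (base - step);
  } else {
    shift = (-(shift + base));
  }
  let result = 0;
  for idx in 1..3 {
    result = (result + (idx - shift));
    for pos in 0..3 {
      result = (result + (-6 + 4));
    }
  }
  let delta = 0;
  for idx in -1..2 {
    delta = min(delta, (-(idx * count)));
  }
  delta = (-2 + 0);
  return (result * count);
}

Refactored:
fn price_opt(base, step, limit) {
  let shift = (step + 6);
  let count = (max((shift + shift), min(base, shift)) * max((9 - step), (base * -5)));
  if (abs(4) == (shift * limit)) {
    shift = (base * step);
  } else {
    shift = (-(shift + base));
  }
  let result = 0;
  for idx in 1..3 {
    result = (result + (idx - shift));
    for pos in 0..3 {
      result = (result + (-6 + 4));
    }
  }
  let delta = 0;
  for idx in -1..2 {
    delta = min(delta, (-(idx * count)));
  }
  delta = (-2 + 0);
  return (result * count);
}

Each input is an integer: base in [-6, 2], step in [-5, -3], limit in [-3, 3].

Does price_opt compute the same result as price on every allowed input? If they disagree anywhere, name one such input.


Evaluate both at base=-6, step=-4, limit=2.
price: shift = 2; count = 120; (abs(4) == (shift * limit)) -> true; shift = -2; result = 0; [idx=1]; result = 3; [pos=0]; result = 1; [pos=1]; result = -1; [pos=2]; result = -3; [idx=2]; result = 1; [pos=0]; result = -1; [pos=1]; result = -3; [pos=2]; result = -5; delta = 0; [idx=-1]; delta = 0; [idx=0]; delta = 0; [idx=1]; delta = -120; delta = -2; return -600
price_opt: shift = 2; count = 120; (abs(4) == (shift * limit)) -> true; shift = 24; result = 0; [idx=1]; result = -23; [pos=0]; result = -25; [pos=1]; result = -27; [pos=2]; result = -29; [idx=2]; result = -51; [pos=0]; result = -53; [pos=1]; result = -55; [pos=2]; result = -57; delta = 0; [idx=-1]; delta = 0; [idx=0]; delta = 0; [idx=1]; delta = -120; delta = -2; return -6840
-600 and -6840 differ, so these are not the same function on this domain.
verdict: not equivalent; witness: base=-6, step=-4, limit=2


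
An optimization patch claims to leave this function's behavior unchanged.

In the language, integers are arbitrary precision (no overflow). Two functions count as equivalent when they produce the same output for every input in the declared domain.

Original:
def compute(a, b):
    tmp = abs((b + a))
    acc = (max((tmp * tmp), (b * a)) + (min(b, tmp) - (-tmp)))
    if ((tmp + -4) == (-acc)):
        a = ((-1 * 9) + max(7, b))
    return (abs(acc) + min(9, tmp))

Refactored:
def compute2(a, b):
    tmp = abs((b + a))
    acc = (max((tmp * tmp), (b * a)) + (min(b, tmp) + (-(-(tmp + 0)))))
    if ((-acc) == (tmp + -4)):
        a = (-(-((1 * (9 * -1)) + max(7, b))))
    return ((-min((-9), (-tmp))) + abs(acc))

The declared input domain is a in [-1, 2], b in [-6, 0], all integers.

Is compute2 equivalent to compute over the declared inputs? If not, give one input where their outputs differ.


Try a=-1, b=-6.
compute: tmp = 7; acc = 50; ((tmp + -4) == (-acc)) -> false; return 57
compute2: tmp = 7; acc = 50; ((-acc) == (tmp + -4)) -> false; return 59
57 and 59 differ, so these are not the same function on this domain.
verdict: not equivalent; witness: a=-1, b=-6


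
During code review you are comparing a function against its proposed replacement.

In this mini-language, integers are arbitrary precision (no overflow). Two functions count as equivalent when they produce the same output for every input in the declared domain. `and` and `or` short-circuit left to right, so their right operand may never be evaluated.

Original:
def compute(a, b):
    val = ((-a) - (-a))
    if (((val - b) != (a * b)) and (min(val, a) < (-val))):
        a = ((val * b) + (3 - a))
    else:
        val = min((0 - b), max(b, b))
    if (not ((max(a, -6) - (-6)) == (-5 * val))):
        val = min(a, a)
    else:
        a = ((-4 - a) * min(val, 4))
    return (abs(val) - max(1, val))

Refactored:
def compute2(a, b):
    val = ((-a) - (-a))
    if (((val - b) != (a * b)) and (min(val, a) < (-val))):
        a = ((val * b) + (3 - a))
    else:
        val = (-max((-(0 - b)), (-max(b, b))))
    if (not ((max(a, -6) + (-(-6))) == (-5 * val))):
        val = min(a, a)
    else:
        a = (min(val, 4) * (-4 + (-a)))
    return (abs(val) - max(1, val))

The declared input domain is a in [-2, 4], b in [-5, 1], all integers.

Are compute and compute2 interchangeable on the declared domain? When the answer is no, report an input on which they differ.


Comparing the listings, the differences include: arithmetic usage differs, min/max/abs usage differs.
Tracing a=4, b=0: compute: val := 0 | (((val - b) != (a * b)) and (min(val, a) < (-val))): false | val := 0 | (not ((max(a, -6) - (-6)) == (-5 * val))): true | val := 4 | result 0 | compute2: val := 0 | (((val - b) != (a * b)) and (min(val, a) < (-val))): false | val := 0 | (not ((max(a, -6) + (-(-6))) == (-5 * val))): true | val := 4 | result 0 — matching result 0.
Every one of the 49 inputs gives matching results.
verdict: equivalent


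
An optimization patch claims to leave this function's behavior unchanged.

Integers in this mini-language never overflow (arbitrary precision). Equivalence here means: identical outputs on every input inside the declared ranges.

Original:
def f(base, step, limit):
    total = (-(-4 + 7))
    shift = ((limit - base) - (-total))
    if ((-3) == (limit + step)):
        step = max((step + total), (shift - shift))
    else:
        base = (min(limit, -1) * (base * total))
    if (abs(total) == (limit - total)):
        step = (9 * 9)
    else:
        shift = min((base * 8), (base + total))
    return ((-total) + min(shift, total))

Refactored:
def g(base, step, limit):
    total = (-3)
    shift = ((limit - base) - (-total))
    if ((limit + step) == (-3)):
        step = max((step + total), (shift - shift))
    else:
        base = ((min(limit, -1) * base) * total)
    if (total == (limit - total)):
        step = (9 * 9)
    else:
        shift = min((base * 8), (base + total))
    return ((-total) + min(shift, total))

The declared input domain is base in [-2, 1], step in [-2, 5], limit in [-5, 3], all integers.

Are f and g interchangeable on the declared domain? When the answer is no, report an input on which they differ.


The rewrite breaks on base=-2, step=-2, limit=0, where the results are 0 and -45.
f: total = -3; shift = -1; ((-3) == (limit + step)) -> false; base = -6; (abs(total) == (limit - total)) -> true; step = 81; return 0
g: total = -3; shift = -1; ((limit + step) == (-3)) -> false; base = -6; (total == (limit - total)) -> false; shift = -48; return -45
verdict: not equivalent; witness: base=-2, step=-2, limit=0


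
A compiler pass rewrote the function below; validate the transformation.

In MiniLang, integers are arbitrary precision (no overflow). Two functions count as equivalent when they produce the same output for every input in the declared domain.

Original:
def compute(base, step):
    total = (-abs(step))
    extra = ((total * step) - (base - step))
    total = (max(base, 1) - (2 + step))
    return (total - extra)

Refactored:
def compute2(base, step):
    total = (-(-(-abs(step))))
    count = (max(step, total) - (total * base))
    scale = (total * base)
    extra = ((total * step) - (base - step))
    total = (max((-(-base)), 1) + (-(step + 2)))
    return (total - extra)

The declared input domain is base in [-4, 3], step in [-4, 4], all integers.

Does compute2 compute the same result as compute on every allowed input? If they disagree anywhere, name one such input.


Among the additions is an assignment to `count` whose value nothing reads, and its value is discarded.
One worked example (base=-3, step=2) — compute: total=-2, then extra=1, then total=-3, then returns -4; compute2: total=-2, then count=-4, then scale=6, then extra=1, then total=-3, then returns -4; agreement on -4.
Across all 72 domain points the two functions coincide.
verdict: equivalent


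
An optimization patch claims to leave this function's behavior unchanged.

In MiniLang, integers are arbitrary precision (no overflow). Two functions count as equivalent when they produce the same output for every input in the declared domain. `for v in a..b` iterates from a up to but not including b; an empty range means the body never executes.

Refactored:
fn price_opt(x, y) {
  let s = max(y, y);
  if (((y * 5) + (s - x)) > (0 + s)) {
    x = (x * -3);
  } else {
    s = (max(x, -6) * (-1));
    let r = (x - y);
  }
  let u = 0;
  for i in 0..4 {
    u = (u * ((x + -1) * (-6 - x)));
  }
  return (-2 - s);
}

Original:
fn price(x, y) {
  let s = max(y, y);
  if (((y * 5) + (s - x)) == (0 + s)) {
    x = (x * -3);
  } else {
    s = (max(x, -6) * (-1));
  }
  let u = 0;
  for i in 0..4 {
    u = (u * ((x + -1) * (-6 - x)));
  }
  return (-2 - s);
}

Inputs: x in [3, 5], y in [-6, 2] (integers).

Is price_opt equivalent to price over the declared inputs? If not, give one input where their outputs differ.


Take x=3, y=1.
price: s=1, then (((y * 5) + (s - x)) == (0 + s)) is false, then s=-3, then u=0, then (i=0), then u=0, then (i=1), then u=0, then (i=2), then u=0, then (i=3), then u=0, then returns 1
price_opt: s=1, then (((y * 5) + (s - x)) > (0 + s)) is true, then x=-9, then u=0, then (i=0), then u=0, then (i=1), then u=0, then (i=2), then u=0, then (i=3), then u=0, then returns -3
1 vs -3 — the two versions disagree here.
verdict: not equivalent; witness: x=3, y=1


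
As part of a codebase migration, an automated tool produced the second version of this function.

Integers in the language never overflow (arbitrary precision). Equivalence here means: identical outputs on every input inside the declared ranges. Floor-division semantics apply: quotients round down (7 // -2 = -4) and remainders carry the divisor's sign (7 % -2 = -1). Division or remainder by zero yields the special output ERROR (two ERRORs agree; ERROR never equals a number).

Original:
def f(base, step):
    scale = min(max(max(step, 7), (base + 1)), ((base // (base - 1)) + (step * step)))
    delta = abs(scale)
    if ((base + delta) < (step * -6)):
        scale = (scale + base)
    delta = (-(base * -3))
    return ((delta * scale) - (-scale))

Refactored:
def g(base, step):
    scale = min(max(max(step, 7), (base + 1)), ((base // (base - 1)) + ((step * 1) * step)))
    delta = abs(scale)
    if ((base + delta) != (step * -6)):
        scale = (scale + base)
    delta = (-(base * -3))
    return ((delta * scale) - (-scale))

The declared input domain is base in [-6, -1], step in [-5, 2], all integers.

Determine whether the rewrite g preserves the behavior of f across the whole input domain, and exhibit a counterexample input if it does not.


At base=-6, step=1: f gives -17, g gives 85.
verdict: not equivalent; witness: base=-6, step=1


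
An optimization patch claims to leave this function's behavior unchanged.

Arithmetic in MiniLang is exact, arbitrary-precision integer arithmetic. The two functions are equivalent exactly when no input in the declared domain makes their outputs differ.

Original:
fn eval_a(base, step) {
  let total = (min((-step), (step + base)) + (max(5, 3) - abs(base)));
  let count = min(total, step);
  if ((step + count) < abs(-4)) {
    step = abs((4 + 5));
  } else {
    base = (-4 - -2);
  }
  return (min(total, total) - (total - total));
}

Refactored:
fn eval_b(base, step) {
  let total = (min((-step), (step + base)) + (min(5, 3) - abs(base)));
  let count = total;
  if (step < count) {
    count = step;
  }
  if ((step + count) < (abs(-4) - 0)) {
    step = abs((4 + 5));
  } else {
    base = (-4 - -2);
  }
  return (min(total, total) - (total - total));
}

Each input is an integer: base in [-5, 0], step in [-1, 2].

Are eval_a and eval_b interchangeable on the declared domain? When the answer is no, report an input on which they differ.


At base=-5, step=-1: eval_a gives -6, eval_b gives -8.
verdict: not equivalent; witness: base=-5, step=-1


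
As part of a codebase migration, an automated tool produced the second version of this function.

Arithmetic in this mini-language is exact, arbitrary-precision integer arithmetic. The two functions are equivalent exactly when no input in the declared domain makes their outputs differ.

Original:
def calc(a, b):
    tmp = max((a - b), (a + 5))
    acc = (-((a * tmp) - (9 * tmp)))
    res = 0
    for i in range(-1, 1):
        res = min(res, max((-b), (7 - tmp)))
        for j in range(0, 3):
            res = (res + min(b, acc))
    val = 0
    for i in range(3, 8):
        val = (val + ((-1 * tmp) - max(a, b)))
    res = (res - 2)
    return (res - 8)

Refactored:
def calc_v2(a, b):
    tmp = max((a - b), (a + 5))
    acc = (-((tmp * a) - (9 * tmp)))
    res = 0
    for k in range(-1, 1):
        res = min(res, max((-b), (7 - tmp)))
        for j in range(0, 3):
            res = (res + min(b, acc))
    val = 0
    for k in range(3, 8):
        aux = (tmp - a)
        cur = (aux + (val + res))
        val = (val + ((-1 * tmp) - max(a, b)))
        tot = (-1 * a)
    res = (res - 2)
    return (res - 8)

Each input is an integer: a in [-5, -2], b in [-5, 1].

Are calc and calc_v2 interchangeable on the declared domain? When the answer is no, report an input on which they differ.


The two versions differ — the changes include statement counts differ; and constant usage differs; and arithmetic usage differs; and local variable names differ.
Spot check at a=-4, b=-1 — calc: tmp=1, then acc=13, then res=0, then (i=-1), then res=0, then (j=0), then res=-1, then (j=1), then res=-2, then (j=2), then res=-3, then (i=0), then res=-3, then (j=0), then res=-4, then (j=1), then res=-5, then (j=2), then res=-6, then val=0, then (i=3), then val=0, then (i=4), then val=0, then (i=5), then val=0, then (i=6), then val=0, then (i=7), then val=0, then res=-8, then returns -16. calc_v2: tmp=1, then acc=13, then res=0, then (k=-1), then res=0, then (j=0), then res=-1, then (j=1), then res=-2, then (j=2), then res=-3, then (k=0), then res=-3, then (j=0), then res=-4, then (j=1), then res=-5, then (j=2), then res=-6, then val=0, then (k=3), then aux=5, then cur=-1, then val=0, then tot=4, then (k=4), then aux=5, then cur=-1, then val=0, then tot=4, then (k=5), then aux=5, then cur=-1, then val=0, then tot=4, then (k=6), then aux=5, then cur=-1, then val=0, then tot=4, then (k=7), then aux=5, then cur=-1, then val=0, then tot=4, then res=-8, then returns -16. Both give -16.
An exhaustive pass over the 28 declared inputs shows identical outputs.
verdict: equivalent


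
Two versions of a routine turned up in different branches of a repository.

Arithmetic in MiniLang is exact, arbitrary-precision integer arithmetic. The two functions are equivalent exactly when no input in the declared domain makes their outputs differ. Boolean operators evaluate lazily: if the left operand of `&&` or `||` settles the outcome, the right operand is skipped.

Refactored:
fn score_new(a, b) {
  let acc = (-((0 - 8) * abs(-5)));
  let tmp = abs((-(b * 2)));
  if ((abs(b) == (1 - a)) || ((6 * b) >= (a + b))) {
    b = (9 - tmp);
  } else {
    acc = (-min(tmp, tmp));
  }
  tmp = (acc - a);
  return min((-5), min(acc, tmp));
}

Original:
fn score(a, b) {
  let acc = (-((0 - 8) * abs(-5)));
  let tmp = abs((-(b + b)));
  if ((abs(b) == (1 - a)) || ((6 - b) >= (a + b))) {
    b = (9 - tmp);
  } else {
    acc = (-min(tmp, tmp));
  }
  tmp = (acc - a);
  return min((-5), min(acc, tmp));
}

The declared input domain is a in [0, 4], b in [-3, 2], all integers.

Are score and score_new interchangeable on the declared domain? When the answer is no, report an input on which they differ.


At a=0, b=-3: score gives -5, score_new gives -6.
verdict: not equivalent; witness: a=0, b=-3


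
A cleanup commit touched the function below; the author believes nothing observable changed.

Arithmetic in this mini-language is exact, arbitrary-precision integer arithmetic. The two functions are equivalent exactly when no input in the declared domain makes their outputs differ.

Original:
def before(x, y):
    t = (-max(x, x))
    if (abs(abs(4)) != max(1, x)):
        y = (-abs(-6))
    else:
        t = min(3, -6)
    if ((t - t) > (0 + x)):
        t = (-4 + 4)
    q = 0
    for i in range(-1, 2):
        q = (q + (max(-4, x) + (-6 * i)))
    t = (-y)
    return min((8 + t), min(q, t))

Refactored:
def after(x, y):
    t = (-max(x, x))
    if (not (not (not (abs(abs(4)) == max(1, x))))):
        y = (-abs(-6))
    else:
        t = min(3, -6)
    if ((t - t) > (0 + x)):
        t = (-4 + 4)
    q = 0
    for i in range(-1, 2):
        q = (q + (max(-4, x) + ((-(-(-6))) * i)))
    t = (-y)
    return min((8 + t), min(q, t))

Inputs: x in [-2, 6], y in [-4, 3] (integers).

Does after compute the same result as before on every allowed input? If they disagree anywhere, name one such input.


This is a faithful refactor — boolean connective usage differs; and comparison usage differs, but the computed results match everywhere.
Tracing x=1, y=-1: before: t=-1, then (abs(abs(4)) != max(1, x)) is true, then y=-6, then ((t - t) > (0 + x)) is false, then q=0, then (i=-1), then q=7, then (i=0), then q=8, then (i=1), then q=3, then t=6, then returns 3 | after: t=-1, then (not (not (not (abs(abs(4)) == max(1, x))))) is true, then y=-6, then ((t - t) > (0 + x)) is false, then q=0, then (i=-1), then q=7, then (i=0), then q=8, then (i=1), then q=3, then t=6, then returns 3 — matching result 3.
Across all 72 domain points the two functions coincide.
verdict: equivalent


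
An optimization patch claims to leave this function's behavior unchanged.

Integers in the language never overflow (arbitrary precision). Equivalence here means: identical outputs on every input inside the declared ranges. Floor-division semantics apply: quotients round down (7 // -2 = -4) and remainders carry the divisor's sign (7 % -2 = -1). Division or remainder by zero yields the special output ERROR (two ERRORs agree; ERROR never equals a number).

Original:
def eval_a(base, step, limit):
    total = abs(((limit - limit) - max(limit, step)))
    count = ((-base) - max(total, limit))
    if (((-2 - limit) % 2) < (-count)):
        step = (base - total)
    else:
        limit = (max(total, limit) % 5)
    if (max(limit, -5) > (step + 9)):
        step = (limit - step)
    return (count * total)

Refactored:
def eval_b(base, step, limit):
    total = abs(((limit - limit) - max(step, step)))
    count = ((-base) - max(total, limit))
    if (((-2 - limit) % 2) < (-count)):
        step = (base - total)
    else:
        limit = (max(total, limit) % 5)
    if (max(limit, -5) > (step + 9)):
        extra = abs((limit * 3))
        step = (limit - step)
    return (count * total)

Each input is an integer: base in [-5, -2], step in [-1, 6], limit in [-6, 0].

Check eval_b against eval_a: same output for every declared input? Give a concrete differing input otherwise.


Evaluate both at base=-5, step=-1, limit=0.
eval_a: total=0, then count=5, then (((-2 - limit) % 2) < (-count)) is false, then limit=0, then (max(limit, -5) > (step + 9)) is false, then returns 0
eval_b: total=1, then count=4, then (((-2 - limit) % 2) < (-count)) is false, then limit=1, then (max(limit, -5) > (step + 9)) is false, then returns 4
0 vs 4 — the two versions disagree here.
verdict: not equivalent; witness: base=-5, step=-1, limit=0


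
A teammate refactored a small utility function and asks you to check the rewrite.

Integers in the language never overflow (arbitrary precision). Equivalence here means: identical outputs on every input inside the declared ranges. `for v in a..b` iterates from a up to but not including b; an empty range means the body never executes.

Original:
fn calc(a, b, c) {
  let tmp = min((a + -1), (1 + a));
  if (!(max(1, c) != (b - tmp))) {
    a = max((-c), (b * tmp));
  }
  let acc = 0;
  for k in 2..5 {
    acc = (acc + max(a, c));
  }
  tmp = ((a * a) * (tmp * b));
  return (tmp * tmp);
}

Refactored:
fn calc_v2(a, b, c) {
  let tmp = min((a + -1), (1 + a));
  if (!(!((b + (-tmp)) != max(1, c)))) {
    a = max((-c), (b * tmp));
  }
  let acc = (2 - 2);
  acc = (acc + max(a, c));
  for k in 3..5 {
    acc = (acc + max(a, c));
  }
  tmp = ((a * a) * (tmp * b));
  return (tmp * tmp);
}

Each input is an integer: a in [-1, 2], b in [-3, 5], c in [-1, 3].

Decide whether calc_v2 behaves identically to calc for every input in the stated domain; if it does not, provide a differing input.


Run the pair on a=-1, b=-3, c=-1.
calc: tmp=-2, then (!(max(1, c) != (b - tmp))) is false, then acc=0, then (k=2), then acc=-1, then (k=3), then acc=-2, then (k=4), then acc=-3, then tmp=6, then returns 36
calc_v2: tmp=-2, then (!(!((b + (-tmp)) != max(1, c)))) is true, then a=6, then acc=0, then acc=6, then (k=3), then acc=12, then (k=4), then acc=18, then tmp=216, then returns 46656
36 vs 46656 — the two versions disagree here.
verdict: not equivalent; witness: a=-1, b=-3, c=-1


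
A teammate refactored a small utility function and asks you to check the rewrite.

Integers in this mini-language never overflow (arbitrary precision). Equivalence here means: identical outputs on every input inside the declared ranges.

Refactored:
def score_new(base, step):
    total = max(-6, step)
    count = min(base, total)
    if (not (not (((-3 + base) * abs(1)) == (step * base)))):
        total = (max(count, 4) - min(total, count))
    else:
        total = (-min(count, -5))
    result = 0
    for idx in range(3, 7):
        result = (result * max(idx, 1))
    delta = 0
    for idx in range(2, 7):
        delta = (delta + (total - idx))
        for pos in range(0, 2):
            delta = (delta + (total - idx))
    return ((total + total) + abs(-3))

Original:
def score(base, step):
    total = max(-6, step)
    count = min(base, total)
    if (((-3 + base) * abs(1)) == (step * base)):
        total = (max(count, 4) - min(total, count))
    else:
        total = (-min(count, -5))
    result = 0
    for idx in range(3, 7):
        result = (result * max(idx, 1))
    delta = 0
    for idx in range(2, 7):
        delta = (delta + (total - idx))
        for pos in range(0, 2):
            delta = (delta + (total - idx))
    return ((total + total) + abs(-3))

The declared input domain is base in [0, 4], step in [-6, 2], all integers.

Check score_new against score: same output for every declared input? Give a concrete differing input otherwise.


Equivalent — the differences include boolean connective usage differs, yet no declared input distinguishes the two.
Spot check at base=0, step=-4 — score: total = -4; count = -4; (((-3 + base) * abs(1)) == (step * base)) -> false; total = 5; result = 0; [idx=3]; result = 0; [idx=4]; result = 0; [idx=5]; result = 0; [idx=6]; result = 0; delta = 0; [idx=2]; delta = 3; [pos=0]; delta = 6; [pos=1]; delta = 9; [idx=3]; delta = 11; [pos=0]; delta = 13; [pos=1]; delta = 15; [idx=4]; delta = 16; [pos=0]; delta = 17; [pos=1]; delta = 18; [idx=5]; delta = 18; [pos=0]; delta = 18; [pos=1]; delta = 18; [idx=6]; delta = 17; [pos=0]; delta = 16; [pos=1]; delta = 15; return 13. score_new: total = -4; count = -4; (not (not (((-3 + base) * abs(1)) == (step * base)))) -> false; total = 5; result = 0; [idx=3]; result = 0; [idx=4]; result = 0; [idx=5]; result = 0; [idx=6]; result = 0; delta = 0; [idx=2]; delta = 3; [pos=0]; delta = 6; [pos=1]; delta = 9; [idx=3]; delta = 11; [pos=0]; delta = 13; [pos=1]; delta = 15; [idx=4]; delta = 16; [pos=0]; delta = 17; [pos=1]; delta = 18; [idx=5]; delta = 18; [pos=0]; delta = 18; [pos=1]; delta = 18; [idx=6]; delta = 17; [pos=0]; delta = 16; [pos=1]; delta = 15; return 13. Both give 13.
Checked all 45 inputs in the declared domain: the outputs agree on every one.
verdict: equivalent


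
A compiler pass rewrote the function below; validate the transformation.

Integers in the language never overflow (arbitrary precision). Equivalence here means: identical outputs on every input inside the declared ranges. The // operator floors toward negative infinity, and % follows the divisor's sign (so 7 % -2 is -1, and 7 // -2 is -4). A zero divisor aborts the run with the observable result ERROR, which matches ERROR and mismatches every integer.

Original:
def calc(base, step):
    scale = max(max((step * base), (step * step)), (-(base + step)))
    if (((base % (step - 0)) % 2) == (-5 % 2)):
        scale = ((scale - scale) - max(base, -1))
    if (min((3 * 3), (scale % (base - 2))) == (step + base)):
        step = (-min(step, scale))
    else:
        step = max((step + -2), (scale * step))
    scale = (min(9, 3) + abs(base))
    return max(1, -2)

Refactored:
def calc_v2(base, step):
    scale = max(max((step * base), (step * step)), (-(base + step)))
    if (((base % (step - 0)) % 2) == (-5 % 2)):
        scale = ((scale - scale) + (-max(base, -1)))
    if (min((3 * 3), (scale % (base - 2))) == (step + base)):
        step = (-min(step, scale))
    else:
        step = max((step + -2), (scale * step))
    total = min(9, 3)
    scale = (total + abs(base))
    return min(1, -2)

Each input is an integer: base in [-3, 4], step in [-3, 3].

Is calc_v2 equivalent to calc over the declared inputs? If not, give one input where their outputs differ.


There is a counterexample at base=-3, step=-3: 1 on one side, -2 on the other.
calc: scale becomes 9; next (((base % (step - 0)) % 2) == (-5 % 2)) evaluates to false; next (min((3 * 3), (scale % (base - 2))) == (step + base)) evaluates to false; next step becomes -5; next scale becomes 6; next final value 1
calc_v2: scale becomes 9; next (((base % (step - 0)) % 2) == (-5 % 2)) evaluates to false; next (min((3 * 3), (scale % (base - 2))) == (step + base)) evaluates to false; next step becomes -5; next total becomes 3; next scale becomes 6; next final value -2
verdict: not equivalent; witness: base=-3, step=-3


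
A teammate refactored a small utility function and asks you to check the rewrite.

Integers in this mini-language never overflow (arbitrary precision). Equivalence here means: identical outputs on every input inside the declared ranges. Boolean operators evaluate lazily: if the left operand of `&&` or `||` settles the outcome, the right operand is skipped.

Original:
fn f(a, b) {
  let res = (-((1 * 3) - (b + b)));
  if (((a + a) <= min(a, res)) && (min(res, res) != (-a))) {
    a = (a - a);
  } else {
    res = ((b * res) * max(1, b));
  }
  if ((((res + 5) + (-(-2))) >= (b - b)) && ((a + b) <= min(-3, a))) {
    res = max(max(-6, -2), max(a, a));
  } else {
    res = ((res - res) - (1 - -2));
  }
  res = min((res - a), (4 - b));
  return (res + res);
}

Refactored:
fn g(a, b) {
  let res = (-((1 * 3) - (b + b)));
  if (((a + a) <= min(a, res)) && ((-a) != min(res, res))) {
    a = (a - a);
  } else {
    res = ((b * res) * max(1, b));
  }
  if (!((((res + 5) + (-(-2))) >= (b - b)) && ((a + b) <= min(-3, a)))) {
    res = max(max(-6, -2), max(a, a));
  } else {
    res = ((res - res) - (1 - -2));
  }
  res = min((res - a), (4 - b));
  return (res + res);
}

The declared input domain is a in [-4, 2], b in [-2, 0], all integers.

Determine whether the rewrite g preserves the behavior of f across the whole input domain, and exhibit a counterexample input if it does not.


There is a counterexample at a=-4, b=-2: -6 on one side, 0 on the other.
f: res becomes -7; next (((a + a) <= min(a, res)) && (min(res, res) != (-a))) evaluates to true; next a becomes 0; next ((((res + 5) + (-(-2))) >= (b - b)) && ((a + b) <= min(-3, a))) evaluates to false; next res becomes -3; next res becomes -3; next final value -6
g: res becomes -7; next (((a + a) <= min(a, res)) && ((-a) != min(res, res))) evaluates to true; next a becomes 0; next (!((((res + 5) + (-(-2))) >= (b - b)) && ((a + b) <= min(-3, a)))) evaluates to true; next res becomes 0; next res becomes 0; next final value 0
verdict: not equivalent; witness: a=-4, b=-2
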